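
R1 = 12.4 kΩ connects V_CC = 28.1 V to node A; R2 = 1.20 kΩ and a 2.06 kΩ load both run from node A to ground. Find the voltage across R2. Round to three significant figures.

R2 ‖ R_L = (1.20 × 2.06)/(1.20 + 2.06) = 0.7583 kΩ.
Voltage divider with the loaded lower leg: V_out = 28.1 × 0.7583/(12.4 + 0.7583) = 28.1 × 0.05763 = 1.619 V.
(Unloaded it would be 2.48 V; the load pulls it down.)

V_out ≈ 1.62 V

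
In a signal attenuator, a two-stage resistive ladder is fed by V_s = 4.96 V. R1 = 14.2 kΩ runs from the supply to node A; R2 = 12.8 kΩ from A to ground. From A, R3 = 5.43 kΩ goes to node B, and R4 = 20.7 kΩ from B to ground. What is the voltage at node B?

V_B ≈ 1.48 V

Looking into the second stage from A: R3 + R4 = 26.13 kΩ appears in parallel with R2.
Effective lower resistance at A: R2 ‖ 26.13 = 8.591 kΩ.
So V_A = 4.96 × 0.3770 = 1.870 V.
Stage 2 is unloaded, so V_B = V_A · R4/(R3+R4) = 1.870 × 20.7/26.13 = 1.481 V.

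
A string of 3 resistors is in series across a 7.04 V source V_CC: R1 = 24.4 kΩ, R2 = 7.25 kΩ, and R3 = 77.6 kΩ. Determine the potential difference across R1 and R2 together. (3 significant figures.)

ΣR = 24.4 + 7.25 + 77.6 = 109.2 kΩ.
R_{R1..R2} = 24.4 + 7.25 = 31.65 kΩ.
By the voltage-divider rule, V = 7.04 × 31.65/109.2 = 2.040 V.

V ≈ 2.04 V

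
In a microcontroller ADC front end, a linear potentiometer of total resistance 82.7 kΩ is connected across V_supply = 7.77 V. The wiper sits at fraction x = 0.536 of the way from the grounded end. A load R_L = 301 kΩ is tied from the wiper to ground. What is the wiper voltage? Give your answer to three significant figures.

V_out ≈ 3.90 V

Split the track: R_lower = x·R_p = 44.33 kΩ, R_upper = (1−x)·R_p = 38.37 kΩ.
(x·R_p) ‖ R_L = 38.64 kΩ.
Then V_out = V_supply · 38.64/(38.37 + 38.64) = 3.898 V.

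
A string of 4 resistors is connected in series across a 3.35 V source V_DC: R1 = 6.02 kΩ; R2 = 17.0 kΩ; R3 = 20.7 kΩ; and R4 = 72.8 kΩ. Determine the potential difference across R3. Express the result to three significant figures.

Total series resistance ΣR = 6.02 + 17.0 + 20.7 + 72.8 = 116.5 kΩ.
V = V_DC · R/ΣR = 3.35 × 0.1777 = 0.5951 V.

V ≈ 0.595 V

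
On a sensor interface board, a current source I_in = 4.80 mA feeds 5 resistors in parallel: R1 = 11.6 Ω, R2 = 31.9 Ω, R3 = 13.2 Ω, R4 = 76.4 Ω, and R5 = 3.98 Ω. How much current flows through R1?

Total conductance ΣG = 1/11.6 + 1/31.9 + 1/13.2 + 1/76.4 + 1/3.98 = 0.4577 (units of 1/Ω).
Current divider: I(R1) = I_in · G_k/ΣG = 4.80 × (0.08621/0.4577) = 4.80 × 0.1884 = 0.9042 mA.

I ≈ 0.904 mA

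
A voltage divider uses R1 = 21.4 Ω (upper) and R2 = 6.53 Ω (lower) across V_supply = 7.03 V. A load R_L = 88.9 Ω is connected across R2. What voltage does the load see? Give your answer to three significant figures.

V_out ≈ 1.56 V

R2 ‖ R_L = (6.53 × 88.9)/(6.53 + 88.9) = 6.083 Ω.
Then V_out = V_supply · R2'/(R1 + R2') = 7.03 × 6.083/27.48 = 1.556 V.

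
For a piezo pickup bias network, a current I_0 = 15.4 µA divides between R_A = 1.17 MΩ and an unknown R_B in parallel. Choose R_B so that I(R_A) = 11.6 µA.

The fraction through R_A equals R_B/(R_A+R_B).
11.6/15.4 = R_B/(R_A + R_B) → R_B = R_A · (0.7532)/(1 − 0.7532) = 1.17 × 3.053 = 3.572 MΩ.

R_B ≈ 3.57 MΩ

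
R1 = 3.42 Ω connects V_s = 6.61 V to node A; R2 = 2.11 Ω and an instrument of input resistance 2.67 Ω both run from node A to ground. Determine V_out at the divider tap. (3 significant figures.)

V_out ≈ 1.69 V

The load sits in parallel with R2, giving an effective lower resistance R2' = R2·R_L/(R2+R_L) = 1.179 Ω.
Then V_out = V_s · R2'/(R1 + R2') = 6.61 × 1.179/4.599 = 1.694 V.
(Unloaded it would be 2.52 V; the load pulls it down.)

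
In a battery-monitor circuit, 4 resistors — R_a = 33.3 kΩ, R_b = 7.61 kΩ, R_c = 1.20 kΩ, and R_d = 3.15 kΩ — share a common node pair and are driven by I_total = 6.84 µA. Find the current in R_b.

I ≈ 0.685 µA

ΣG = 1/33.3 + 1/7.61 + 1/1.20 + 1/3.15 = 1.312.
R_b takes the fraction G_k/ΣG = 0.1314/1.312 = 0.1001, so I = 6.84 × 0.1001 = 0.6850 µA.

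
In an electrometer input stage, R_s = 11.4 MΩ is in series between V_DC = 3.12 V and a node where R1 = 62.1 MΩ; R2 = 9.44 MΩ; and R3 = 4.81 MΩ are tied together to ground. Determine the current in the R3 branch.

I ≈ 0.136 µA

Parallel bank: R_p = 1/(1/62.1 + 1/9.44 + 1/4.81) = 3.031 MΩ.
V_A by voltage divider: V_A = 3.12 × 3.031/(11.4 + 3.031) = 0.6553 V.
I(R3) = V_A / R3 = 0.6553/4.81 = 0.1362 µA.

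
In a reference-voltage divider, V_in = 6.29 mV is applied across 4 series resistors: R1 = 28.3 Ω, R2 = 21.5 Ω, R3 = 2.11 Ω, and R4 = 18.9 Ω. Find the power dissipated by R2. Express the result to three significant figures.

P ≈ 0.170 µW

Series current I = V_in/ΣR = 6.29/70.81 = 0.08883 mA.
P = I²R = 0.007891 × 21.5 = 0.1696 µW.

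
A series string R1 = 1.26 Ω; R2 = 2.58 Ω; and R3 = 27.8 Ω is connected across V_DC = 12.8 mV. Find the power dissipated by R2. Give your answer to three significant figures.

ΣR = 31.64 Ω → I = 12.8/31.64 = 0.4046 mA.
P = I²R = 0.1637 × 2.58 = 0.4222 µW.

P ≈ 0.422 µW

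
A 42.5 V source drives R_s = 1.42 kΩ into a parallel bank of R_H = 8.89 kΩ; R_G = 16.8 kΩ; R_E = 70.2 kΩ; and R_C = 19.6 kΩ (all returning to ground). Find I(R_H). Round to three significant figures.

I ≈ 3.58 mA

Parallel bank: R_p = 1/(1/8.89 + 1/16.8 + 1/70.2 + 1/19.6) = 4.215 kΩ.
V_A by voltage divider: V_A = 42.5 × 4.215/(1.42 + 4.215) = 31.79 V.
Branch current I = V_A/R_H = 31.79/8.89 = 3.576 mA.
(Equivalently: I_total = 7.543 mA, then current-divider fraction G_k/ΣG = 0.4741.)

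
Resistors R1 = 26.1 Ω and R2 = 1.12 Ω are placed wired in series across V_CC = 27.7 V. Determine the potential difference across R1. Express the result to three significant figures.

Series total: ΣR = 26.1 + 1.12 = 27.22 Ω.
By the voltage-divider rule, V = 27.7 × 26.10/27.22 = 26.56 V.

V ≈ 26.6 V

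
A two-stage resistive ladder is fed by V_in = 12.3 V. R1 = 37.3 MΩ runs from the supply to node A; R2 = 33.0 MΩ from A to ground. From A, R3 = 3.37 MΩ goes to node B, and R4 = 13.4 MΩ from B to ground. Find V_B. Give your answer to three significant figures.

The second stage (R3 + R4 = 16.77 MΩ) loads node A in parallel with R2.
Effective lower resistance at A: R2 ‖ 16.77 = 11.12 MΩ.
First divider: V_A = V_in · 11.12/(37.3 + 11.12) = 2.825 V.
V_B = V_A × 0.7990 = 2.257 V.

V_B ≈ 2.26 V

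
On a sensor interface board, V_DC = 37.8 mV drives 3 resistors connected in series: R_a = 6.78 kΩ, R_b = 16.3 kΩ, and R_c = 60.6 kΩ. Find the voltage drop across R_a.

Series total: ΣR = 6.78 + 16.3 + 60.6 = 83.68 kΩ.
By the voltage-divider rule, V = 37.8 × 6.780/83.68 = 3.063 mV.

V ≈ 3.06 mV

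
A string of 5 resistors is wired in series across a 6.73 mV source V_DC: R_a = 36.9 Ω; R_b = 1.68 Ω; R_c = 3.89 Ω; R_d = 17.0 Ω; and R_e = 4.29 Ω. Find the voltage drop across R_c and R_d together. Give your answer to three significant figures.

Series total: ΣR = 36.9 + 1.68 + 3.89 + 17.0 + 4.29 = 63.76 Ω.
R_{R_c..R_d} = 3.89 + 17.0 = 20.89 Ω.
By the voltage-divider rule, V = 6.73 × 20.89/63.76 = 2.205 mV.

V ≈ 2.20 mV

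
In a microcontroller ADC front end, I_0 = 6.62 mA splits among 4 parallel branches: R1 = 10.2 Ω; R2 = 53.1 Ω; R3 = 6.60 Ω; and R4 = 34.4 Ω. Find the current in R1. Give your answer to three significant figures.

I ≈ 2.18 mA

ΣG = 1/10.2 + 1/53.1 + 1/6.60 + 1/34.4 = 0.2975.
By the current-divider rule, I = I_0 · G_k/ΣG = 6.62 × 0.3296 = 2.182 mA.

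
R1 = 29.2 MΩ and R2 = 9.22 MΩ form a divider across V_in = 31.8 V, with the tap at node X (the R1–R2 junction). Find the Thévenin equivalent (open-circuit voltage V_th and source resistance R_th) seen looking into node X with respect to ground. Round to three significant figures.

V_th ≈ 7.63 V, R_th ≈ 7.01 MΩ

V_th is the unloaded tap voltage: V_in · R2/(R1+R2) = 31.8 × 0.2400 = 7.631 V.
Zeroing V_in shorts the top of R1 to ground, so R_th = R1 ‖ R2 = 7.007 MΩ.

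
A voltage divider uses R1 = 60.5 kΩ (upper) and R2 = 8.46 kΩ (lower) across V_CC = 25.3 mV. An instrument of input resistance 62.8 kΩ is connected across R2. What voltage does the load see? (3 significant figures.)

V_out ≈ 2.78 mV

R2 ‖ R_L = (8.46 × 62.8)/(8.46 + 62.8) = 7.456 kΩ.
Now apply the divider: V_out = 25.3 × 0.1097 = 2.776 mV.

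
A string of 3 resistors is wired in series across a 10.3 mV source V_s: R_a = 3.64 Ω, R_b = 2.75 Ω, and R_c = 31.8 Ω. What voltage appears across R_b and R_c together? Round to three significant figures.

V ≈ 9.32 mV

Total series resistance ΣR = 3.64 + 2.75 + 31.8 = 38.19 Ω.
R_{R_b..R_c} = 2.75 + 31.8 = 34.55 Ω.
Voltage divider: V = V_s · (34.55 / 38.19) = 10.3 × 0.9047 = 9.318 mV.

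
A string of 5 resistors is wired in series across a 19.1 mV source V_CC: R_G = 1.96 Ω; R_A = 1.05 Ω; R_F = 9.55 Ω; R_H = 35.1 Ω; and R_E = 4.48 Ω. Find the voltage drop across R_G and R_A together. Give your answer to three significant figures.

V ≈ 1.10 mV

Series total: ΣR = 1.96 + 1.05 + 9.55 + 35.1 + 4.48 = 52.14 Ω.
R_{R_G..R_A} = 1.96 + 1.05 = 3.010 Ω.
V = V_CC · R/ΣR = 19.1 × 0.05773 = 1.103 mV.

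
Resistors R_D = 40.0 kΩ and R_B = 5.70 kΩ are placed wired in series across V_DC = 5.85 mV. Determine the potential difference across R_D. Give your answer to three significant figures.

Total series resistance ΣR = 40.0 + 5.70 = 45.70 kΩ.
By the voltage-divider rule, V = 5.85 × 40.00/45.70 = 5.120 mV.

V ≈ 5.12 mV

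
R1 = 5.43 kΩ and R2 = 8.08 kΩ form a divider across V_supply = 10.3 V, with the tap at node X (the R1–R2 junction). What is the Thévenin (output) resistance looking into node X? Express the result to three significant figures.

Looking into X with the source shorted: R_th = R1·R2/(R1+R2) = 5.430 × 8.08/13.51 = 3.248 kΩ.

R_th ≈ 3.25 kΩ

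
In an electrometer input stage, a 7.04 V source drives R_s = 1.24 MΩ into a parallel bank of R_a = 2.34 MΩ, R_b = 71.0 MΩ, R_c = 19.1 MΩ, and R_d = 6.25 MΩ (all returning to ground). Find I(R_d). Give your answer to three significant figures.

I ≈ 0.622 µA

Combine the parallel branches: R_p = (1/2.34 + 1/71.0 + 1/19.1 + 1/6.25)⁻¹ = 1.530 MΩ.
Node voltage V_A = V_supply · R_p/(R_s + R_p) = 7.04 × 0.5523 = 3.888 V.
I(R_d) = V_A / R_d = 3.888/6.25 = 0.6221 µA.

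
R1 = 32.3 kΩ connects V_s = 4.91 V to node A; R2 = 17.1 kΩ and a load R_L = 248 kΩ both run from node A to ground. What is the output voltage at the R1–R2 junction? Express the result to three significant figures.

The load sits in parallel with R2, giving an effective lower resistance R2' = R2·R_L/(R2+R_L) = 16.00 kΩ.
Then V_out = V_s · R2'/(R1 + R2') = 4.91 × 16.00/48.30 = 1.626 V.
(Unloaded it would be 1.70 V; the load pulls it down.)

V_out ≈ 1.63 V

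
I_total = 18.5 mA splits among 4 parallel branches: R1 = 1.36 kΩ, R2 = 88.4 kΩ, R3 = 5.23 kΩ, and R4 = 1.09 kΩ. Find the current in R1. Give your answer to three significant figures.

Conductances: ΣG = 1/1.36 + 1/88.4 + 1/5.23 + 1/1.09 = 1.855 (1/kΩ).
Current divider: I(R1) = I_total · G_k/ΣG = 18.5 × (0.7353/1.855) = 18.5 × 0.3963 = 7.332 mA.

I ≈ 7.33 mA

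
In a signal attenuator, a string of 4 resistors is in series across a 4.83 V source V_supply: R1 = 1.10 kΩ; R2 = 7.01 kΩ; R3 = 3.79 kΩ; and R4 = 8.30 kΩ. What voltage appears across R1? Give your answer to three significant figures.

V ≈ 0.263 V

ΣR = 1.10 + 7.01 + 3.79 + 8.30 = 20.20 kΩ.
By the voltage-divider rule, V = 4.83 × 1.100/20.20 = 0.2630 V.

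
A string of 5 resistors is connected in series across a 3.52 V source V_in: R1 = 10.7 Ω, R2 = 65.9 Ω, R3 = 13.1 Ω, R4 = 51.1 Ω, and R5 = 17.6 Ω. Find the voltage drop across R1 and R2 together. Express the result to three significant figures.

ΣR = 10.7 + 65.9 + 13.1 + 51.1 + 17.6 = 158.4 Ω.
R_{R1..R2} = 10.7 + 65.9 = 76.60 Ω.
V = V_in · R/ΣR = 3.52 × 0.4836 = 1.702 V.

V ≈ 1.70 V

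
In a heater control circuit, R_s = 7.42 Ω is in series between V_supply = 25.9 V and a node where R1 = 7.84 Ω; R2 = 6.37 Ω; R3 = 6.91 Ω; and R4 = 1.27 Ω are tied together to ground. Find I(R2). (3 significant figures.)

Parallel bank: R_p = 1/(1/7.84 + 1/6.37 + 1/6.91 + 1/1.27) = 0.8219 Ω.
Node voltage V_A = V_supply · R_p/(R_s + R_p) = 25.9 × 0.09972 = 2.583 V.
I(R2) = V_A / R2 = 2.583/6.37 = 0.4055 A.
(Equivalently: I_total = 3.142 A, then current-divider fraction G_k/ΣG = 0.1290.)

I ≈ 0.405 A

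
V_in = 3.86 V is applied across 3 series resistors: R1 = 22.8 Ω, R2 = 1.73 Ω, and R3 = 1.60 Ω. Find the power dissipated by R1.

P ≈ 0.498 W

The common current is I = 3.86/26.13 = 0.1477 A.
P = I²R = 0.02182 × 22.8 = 0.4975 W.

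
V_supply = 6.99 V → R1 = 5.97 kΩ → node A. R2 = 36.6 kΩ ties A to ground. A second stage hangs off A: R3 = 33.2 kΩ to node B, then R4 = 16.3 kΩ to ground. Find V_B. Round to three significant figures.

V_B ≈ 1.79 V

Looking into the second stage from A: R3 + R4 = 49.50 kΩ appears in parallel with R2.
R2 ‖ (R3+R4) = 21.04 kΩ.
So V_A = 6.99 × 0.7790 = 5.445 V.
Stage 2 is unloaded, so V_B = V_A · R4/(R3+R4) = 5.445 × 16.3/49.50 = 1.793 V.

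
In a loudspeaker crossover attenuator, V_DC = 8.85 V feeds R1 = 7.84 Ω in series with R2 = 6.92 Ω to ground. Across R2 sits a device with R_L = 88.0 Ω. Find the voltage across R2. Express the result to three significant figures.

V_out ≈ 3.98 V

First combine the lower leg with the load: R2 ‖ R_L = 6.416 Ω.
Now apply the divider: V_out = 8.85 × 0.4500 = 3.983 V.
(Unloaded it would be 4.15 V; the load pulls it down.)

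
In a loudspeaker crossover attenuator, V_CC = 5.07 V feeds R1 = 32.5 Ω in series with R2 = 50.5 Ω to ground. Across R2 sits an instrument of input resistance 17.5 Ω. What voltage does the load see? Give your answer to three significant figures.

R2 ‖ R_L = (50.5 × 17.5)/(50.5 + 17.5) = 13.00 Ω.
Now apply the divider: V_out = 5.07 × 0.2857 = 1.448 V.
(Unloaded it would be 3.08 V; the load pulls it down.)

V_out ≈ 1.45 V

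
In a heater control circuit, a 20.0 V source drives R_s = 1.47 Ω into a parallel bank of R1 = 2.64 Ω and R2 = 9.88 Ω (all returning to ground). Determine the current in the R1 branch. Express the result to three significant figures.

Parallel bank: R_p = 1/(1/2.64 + 1/9.88) = 2.083 Ω.
Node voltage V_A = V_CC · R_p/(R_s + R_p) = 20.0 × 0.5863 = 11.73 V.
I(R1) = V_A / R1 = 11.73/2.64 = 4.442 A.

I ≈ 4.44 A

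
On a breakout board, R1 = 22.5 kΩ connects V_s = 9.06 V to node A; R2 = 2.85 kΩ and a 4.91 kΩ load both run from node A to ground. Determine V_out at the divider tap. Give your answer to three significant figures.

V_out ≈ 0.672 V

The load sits in parallel with R2, giving an effective lower resistance R2' = R2·R_L/(R2+R_L) = 1.803 kΩ.
Now apply the divider: V_out = 9.06 × 0.07420 = 0.6722 V.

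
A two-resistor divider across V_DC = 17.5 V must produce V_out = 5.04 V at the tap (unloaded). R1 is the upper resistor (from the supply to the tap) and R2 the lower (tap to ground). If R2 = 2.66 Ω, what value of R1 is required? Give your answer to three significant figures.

R1 ≈ 6.58 Ω

Required fraction k = V_out/V_DC = 0.2880.
R1 = R2·(1/k − 1) = 2.66 × 2.472 = 6.576 Ω.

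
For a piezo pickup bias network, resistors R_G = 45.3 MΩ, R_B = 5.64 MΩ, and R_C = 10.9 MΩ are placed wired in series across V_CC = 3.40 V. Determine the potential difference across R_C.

V ≈ 0.599 V

Series total: ΣR = 45.3 + 5.64 + 10.9 = 61.84 MΩ.
By the voltage-divider rule, V = 3.40 × 10.90/61.84 = 0.5993 V.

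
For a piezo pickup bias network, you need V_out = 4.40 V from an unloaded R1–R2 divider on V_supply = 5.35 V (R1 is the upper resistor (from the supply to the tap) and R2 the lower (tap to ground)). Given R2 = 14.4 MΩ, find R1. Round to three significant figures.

R1 ≈ 3.11 MΩ

V_out/V_supply = R2/(R1+R2) = 0.8224.
R1 = R2·(1/k − 1) = 14.4 × 0.2159 = 3.109 MΩ.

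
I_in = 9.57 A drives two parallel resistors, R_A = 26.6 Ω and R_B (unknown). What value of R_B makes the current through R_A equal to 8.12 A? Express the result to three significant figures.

R_B ≈ 149 Ω

The fraction through R_A equals R_B/(R_A+R_B).
With f = 0.8485, R_B = R_A · f/(1−f) = 26.6 × 5.600 = 149.0 Ω.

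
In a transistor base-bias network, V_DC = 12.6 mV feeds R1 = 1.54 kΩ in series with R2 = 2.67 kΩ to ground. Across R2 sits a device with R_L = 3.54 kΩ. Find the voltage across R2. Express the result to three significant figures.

V_out ≈ 6.26 mV

The load sits in parallel with R2, giving an effective lower resistance R2' = R2·R_L/(R2+R_L) = 1.522 kΩ.
Now apply the divider: V_out = 12.6 × 0.4971 = 6.263 mV.
(Unloaded it would be 7.99 mV; the load pulls it down.)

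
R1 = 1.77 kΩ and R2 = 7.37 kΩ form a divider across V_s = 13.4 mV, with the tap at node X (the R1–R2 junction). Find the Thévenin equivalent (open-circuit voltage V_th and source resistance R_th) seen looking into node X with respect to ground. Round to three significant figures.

V_th ≈ 10.8 mV, R_th ≈ 1.43 kΩ

With X open, the divider is unloaded: V_th = 13.4 × 7.37/9.140 = 10.81 mV.
Looking into X with the source shorted: R_th = R1·R2/(R1+R2) = 1.770 × 7.37/9.140 = 1.427 kΩ.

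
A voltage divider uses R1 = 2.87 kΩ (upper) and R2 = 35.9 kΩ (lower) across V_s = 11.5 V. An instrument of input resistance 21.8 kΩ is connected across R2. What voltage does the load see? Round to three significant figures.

The load sits in parallel with R2, giving an effective lower resistance R2' = R2·R_L/(R2+R_L) = 13.56 kΩ.
Voltage divider with the loaded lower leg: V_out = 11.5 × 13.56/(2.87 + 13.56) = 11.5 × 0.8254 = 9.492 V.

V_out ≈ 9.49 V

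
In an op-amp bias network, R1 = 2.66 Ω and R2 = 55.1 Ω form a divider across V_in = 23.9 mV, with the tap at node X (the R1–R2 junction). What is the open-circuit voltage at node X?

V_th ≈ 22.8 mV

V_th is the unloaded tap voltage: V_in · R2/(R1+R2) = 23.9 × 0.9539 = 22.80 mV.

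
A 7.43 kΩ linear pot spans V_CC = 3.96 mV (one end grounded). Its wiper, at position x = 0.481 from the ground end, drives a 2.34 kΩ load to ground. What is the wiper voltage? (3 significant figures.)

V_out ≈ 1.06 mV

The pot divides into 3.856 kΩ above the wiper and 3.574 kΩ below.
(x·R_p) ‖ R_L = 1.414 kΩ.
Loaded-divider output: V_out = 3.96 × 0.2683 = 1.063 mV.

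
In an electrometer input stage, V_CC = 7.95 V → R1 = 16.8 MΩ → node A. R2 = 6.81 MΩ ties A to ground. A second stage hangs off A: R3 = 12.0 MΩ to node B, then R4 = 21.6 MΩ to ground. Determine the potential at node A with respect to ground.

Looking into the second stage from A: R3 + R4 = 33.60 MΩ appears in parallel with R2.
Effective lower resistance at A: R2 ‖ 33.60 = 5.662 MΩ.
First divider: V_A = V_CC · 5.662/(16.8 + 5.662) = 2.004 V.

V_A ≈ 2.00 V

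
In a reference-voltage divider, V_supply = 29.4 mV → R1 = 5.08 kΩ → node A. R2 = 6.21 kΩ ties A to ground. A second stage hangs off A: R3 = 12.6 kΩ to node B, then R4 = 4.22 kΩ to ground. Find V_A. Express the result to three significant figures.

V_A ≈ 13.9 mV

The second stage (R3 + R4 = 16.82 kΩ) loads node A in parallel with R2.
R2 ‖ (R3+R4) = 4.535 kΩ.
So V_A = 29.4 × 0.4717 = 13.87 mV.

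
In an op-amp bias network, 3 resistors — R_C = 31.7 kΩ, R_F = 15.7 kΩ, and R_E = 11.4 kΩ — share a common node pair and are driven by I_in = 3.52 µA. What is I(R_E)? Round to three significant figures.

ΣG = 1/31.7 + 1/15.7 + 1/11.4 = 0.1830.
R_E takes the fraction G_k/ΣG = 0.08772/0.1830 = 0.4794, so I = 3.52 × 0.4794 = 1.688 µA.

I ≈ 1.69 µA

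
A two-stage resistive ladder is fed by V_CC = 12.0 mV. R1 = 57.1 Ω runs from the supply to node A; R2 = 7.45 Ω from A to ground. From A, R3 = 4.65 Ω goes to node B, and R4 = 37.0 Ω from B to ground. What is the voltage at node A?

V_A ≈ 1.20 mV

The second stage (R3 + R4 = 41.65 Ω) loads node A in parallel with R2.
R2 ‖ (R3+R4) = 6.320 Ω.
So V_A = 12.0 × 0.09965 = 1.196 mV.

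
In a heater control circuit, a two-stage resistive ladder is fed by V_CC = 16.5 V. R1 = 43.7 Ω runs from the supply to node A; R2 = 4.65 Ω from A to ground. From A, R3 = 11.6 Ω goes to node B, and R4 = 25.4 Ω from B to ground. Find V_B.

V_B ≈ 0.978 V

Looking into the second stage from A: R3 + R4 = 37.00 Ω appears in parallel with R2.
Effective lower resistance at A: R2 ‖ 37.00 = 4.131 Ω.
So V_A = 16.5 × 0.08636 = 1.425 V.
V_B = V_A × 0.6865 = 0.9782 V.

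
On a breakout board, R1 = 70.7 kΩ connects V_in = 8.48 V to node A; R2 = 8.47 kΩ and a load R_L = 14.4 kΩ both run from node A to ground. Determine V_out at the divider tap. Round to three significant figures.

The load sits in parallel with R2, giving an effective lower resistance R2' = R2·R_L/(R2+R_L) = 5.333 kΩ.
Voltage divider with the loaded lower leg: V_out = 8.48 × 5.333/(70.7 + 5.333) = 8.48 × 0.07014 = 0.5948 V.

V_out ≈ 0.595 V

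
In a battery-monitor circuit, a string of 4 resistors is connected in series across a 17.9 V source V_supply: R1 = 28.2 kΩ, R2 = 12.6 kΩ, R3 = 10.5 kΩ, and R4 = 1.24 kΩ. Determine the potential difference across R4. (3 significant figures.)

V ≈ 0.422 V

Series total: ΣR = 28.2 + 12.6 + 10.5 + 1.24 = 52.54 kΩ.
Voltage divider: V = V_supply · (1.240 / 52.54) = 17.9 × 0.02360 = 0.4225 V.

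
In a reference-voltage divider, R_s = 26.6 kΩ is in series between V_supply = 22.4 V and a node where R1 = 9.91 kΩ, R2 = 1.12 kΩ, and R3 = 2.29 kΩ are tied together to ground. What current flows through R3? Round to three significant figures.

I ≈ 0.250 mA

Equivalent of the parallel group: R_p = 0.6991 kΩ.
V_A = 22.4 × 0.6991/27.30 = 0.5736 V.
I(R3) = V_A / R3 = 0.5736/2.29 = 0.2505 mA.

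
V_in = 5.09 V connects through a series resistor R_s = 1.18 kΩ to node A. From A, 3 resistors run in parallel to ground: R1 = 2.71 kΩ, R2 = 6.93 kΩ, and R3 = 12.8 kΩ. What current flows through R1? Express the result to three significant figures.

Equivalent of the parallel group: R_p = 1.691 kΩ.
V_A by voltage divider: V_A = 5.09 × 1.691/(1.18 + 1.691) = 2.998 V.
I(R1) = V_A / R1 = 2.998/2.71 = 1.106 mA.
(Check via current divider: I_total = 1.773 mA; share G_k/ΣG = 0.6239 → same result.)

I ≈ 1.11 mA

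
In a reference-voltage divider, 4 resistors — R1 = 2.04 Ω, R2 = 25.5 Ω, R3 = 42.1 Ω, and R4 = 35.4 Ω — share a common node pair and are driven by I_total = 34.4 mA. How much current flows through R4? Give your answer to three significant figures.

ΣG = 1/2.04 + 1/25.5 + 1/42.1 + 1/35.4 = 0.5814.
R4 takes the fraction G_k/ΣG = 0.02825/0.5814 = 0.04859, so I = 34.4 × 0.04859 = 1.671 mA.

I ≈ 1.67 mA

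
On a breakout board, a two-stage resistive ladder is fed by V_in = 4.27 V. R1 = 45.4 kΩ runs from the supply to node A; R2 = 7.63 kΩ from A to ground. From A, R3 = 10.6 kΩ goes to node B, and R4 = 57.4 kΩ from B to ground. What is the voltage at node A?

V_A ≈ 0.561 V

Node A sees R2 in parallel with the series input of stage 2, R3 + R4 = 68.00 kΩ.
Effective lower resistance at A: R2 ‖ 68.00 = 6.860 kΩ.
So V_A = 4.27 × 0.1313 = 0.5605 V.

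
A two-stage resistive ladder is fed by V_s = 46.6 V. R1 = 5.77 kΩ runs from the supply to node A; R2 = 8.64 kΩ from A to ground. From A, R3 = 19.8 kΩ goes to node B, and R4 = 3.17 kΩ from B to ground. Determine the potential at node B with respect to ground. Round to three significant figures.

Looking into the second stage from A: R3 + R4 = 22.97 kΩ appears in parallel with R2.
Effective lower resistance at A: R2 ‖ 22.97 = 6.278 kΩ.
First divider: V_A = V_s · 6.278/(5.77 + 6.278) = 24.28 V.
Stage 2 is unloaded, so V_B = V_A · R4/(R3+R4) = 24.28 × 3.17/22.97 = 3.351 V.

V_B ≈ 3.35 V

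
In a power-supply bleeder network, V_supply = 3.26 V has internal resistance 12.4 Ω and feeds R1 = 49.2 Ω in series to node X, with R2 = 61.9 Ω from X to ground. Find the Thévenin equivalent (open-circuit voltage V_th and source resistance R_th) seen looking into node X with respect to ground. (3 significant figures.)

R1' = 12.4 + 49.2 = 61.60 Ω (source resistance + R1).
With X open, the divider is unloaded: V_th = 3.26 × 61.9/123.5 = 1.634 V.
Looking into X with the source shorted: R_th = R1'·R2/(R1'+R2) = 61.60 × 61.9/123.5 = 30.87 Ω.

V_th ≈ 1.63 V, R_th ≈ 30.9 Ω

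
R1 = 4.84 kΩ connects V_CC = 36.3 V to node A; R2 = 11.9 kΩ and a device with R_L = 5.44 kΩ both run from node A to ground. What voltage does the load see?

V_out ≈ 15.8 V

R2 ‖ R_L = (11.9 × 5.44)/(11.9 + 5.44) = 3.733 kΩ.
Now apply the divider: V_out = 36.3 × 0.4355 = 15.81 V.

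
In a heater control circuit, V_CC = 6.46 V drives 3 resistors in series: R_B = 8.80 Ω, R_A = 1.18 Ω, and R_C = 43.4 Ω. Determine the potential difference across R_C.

Series total: ΣR = 8.80 + 1.18 + 43.4 = 53.38 Ω.
V = V_CC · R/ΣR = 6.46 × 0.8130 = 5.252 V.

V ≈ 5.25 V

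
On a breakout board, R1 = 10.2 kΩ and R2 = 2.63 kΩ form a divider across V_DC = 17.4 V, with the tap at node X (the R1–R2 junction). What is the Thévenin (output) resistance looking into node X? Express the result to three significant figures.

R_th ≈ 2.09 kΩ

With V_DC suppressed (replaced by a short), R_th = R1 ‖ R2 = (10.20 × 2.63)/(10.20 + 2.63) = 2.091 kΩ.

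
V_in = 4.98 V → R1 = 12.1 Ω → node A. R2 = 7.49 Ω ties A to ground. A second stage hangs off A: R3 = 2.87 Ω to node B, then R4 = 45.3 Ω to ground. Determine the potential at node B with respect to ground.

V_B ≈ 1.63 V

The second stage (R3 + R4 = 48.17 Ω) loads node A in parallel with R2.
R2 ‖ (R3+R4) = 6.482 Ω.
V_A = 4.98 × 6.482/(12.1 + 6.482) = 1.737 V.
Then the unloaded second divider: V_B = V_A × R4/(R3+R4) = 1.737 × 0.9404 = 1.634 V.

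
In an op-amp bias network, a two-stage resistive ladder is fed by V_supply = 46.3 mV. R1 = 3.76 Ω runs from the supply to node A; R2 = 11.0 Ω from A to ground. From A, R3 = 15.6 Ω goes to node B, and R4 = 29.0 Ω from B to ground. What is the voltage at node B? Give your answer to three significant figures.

V_B ≈ 21.1 mV

Node A sees R2 in parallel with the series input of stage 2, R3 + R4 = 44.60 Ω.
Effective lower resistance at A: R2 ‖ 44.60 = 8.824 Ω.
First divider: V_A = V_supply · 8.824/(3.76 + 8.824) = 32.47 mV.
Stage 2 is unloaded, so V_B = V_A · R4/(R3+R4) = 32.47 × 29.0/44.60 = 21.11 mV.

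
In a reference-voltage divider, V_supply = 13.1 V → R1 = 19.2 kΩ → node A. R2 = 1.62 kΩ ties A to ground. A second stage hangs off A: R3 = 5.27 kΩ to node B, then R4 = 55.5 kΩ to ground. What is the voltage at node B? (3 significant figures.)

Looking into the second stage from A: R3 + R4 = 60.77 kΩ appears in parallel with R2.
Effective lower resistance at A: R2 ‖ 60.77 = 1.578 kΩ.
V_A = 13.1 × 1.578/(19.2 + 1.578) = 0.9949 V.
Then the unloaded second divider: V_B = V_A × R4/(R3+R4) = 0.9949 × 0.9133 = 0.9086 V.

V_B ≈ 0.909 V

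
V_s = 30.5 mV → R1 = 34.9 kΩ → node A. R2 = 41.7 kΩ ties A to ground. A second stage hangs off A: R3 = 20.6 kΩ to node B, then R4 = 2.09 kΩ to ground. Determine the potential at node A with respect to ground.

Looking into the second stage from A: R3 + R4 = 22.69 kΩ appears in parallel with R2.
Effective lower resistance at A: R2 ‖ 22.69 = 14.69 kΩ.
So V_A = 30.5 × 0.2963 = 9.037 mV.

V_A ≈ 9.04 mV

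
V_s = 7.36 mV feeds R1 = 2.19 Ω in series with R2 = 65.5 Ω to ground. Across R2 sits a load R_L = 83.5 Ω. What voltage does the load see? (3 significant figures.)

R2 ‖ R_L = (65.5 × 83.5)/(65.5 + 83.5) = 36.71 Ω.
Now apply the divider: V_out = 7.36 × 0.9437 = 6.946 mV.
(Unloaded it would be 7.12 mV; the load pulls it down.)

V_out ≈ 6.95 mV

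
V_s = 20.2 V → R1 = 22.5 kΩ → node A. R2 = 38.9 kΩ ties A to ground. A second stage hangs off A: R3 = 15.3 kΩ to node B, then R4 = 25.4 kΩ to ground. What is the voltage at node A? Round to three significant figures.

The second stage (R3 + R4 = 40.70 kΩ) loads node A in parallel with R2.
Effective lower resistance at A: R2 ‖ 40.70 = 19.89 kΩ.
So V_A = 20.2 × 0.4692 = 9.478 V.

V_A ≈ 9.48 V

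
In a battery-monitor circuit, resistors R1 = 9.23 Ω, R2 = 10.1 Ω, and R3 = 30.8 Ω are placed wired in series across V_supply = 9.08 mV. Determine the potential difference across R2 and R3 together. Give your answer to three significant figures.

Total series resistance ΣR = 9.23 + 10.1 + 30.8 = 50.13 Ω.
R_{R2..R3} = 10.1 + 30.8 = 40.90 Ω.
By the voltage-divider rule, V = 9.08 × 40.90/50.13 = 7.408 mV.

V ≈ 7.41 mV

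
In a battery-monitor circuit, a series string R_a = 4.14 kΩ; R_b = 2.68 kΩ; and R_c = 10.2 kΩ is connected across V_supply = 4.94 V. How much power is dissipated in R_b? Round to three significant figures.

P ≈ 0.226 mW

Series current I = V_supply/ΣR = 4.94/17.02 = 0.2902 mA.
P(R_b) = I²·R_b = (0.2902)² × 2.68 = 0.2258 mW.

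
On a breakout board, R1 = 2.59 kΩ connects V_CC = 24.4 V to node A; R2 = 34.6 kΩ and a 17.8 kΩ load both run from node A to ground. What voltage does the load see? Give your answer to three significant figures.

V_out ≈ 20.0 V

R2 ‖ R_L = (34.6 × 17.8)/(34.6 + 17.8) = 11.75 kΩ.
Now apply the divider: V_out = 24.4 × 0.8194 = 19.99 V.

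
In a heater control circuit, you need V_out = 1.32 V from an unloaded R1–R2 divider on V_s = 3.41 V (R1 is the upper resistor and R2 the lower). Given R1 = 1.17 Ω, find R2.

R2 ≈ 0.739 Ω

Required fraction k = V_out/V_s = 0.3871.
Rearranging, R2 = R1·k/(1−k) = 1.17 × 0.6316 = 0.7389 Ω.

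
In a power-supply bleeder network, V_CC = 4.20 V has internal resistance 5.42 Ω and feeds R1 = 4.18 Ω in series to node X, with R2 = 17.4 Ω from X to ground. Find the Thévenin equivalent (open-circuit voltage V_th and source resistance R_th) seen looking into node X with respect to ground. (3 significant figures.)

R1' = 5.42 + 4.18 = 9.600 Ω (source resistance + R1).
Open-circuit (no load on X): V_th = V_CC · R2/(R1' + R2) = 4.20 × 17.4/(9.600 + 17.4) = 2.707 V.
With V_CC suppressed (replaced by a short), R_th = R1' ‖ R2 = (9.600 × 17.4)/(9.600 + 17.4) = 6.187 Ω.

V_th ≈ 2.71 V, R_th ≈ 6.19 Ω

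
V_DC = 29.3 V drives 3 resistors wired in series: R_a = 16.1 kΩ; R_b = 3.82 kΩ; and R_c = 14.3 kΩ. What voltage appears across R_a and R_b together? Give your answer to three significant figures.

V ≈ 17.1 V

Series total: ΣR = 16.1 + 3.82 + 14.3 = 34.22 kΩ.
R_{R_a..R_b} = 16.1 + 3.82 = 19.92 kΩ.
V = V_DC · R/ΣR = 29.3 × 0.5821 = 17.06 V.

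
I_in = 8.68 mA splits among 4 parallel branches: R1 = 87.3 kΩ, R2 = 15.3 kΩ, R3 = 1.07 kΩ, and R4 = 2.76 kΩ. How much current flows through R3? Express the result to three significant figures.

I ≈ 5.91 mA

Total conductance ΣG = 1/87.3 + 1/15.3 + 1/1.07 + 1/2.76 = 1.374 (units of 1/kΩ).
By the current-divider rule, I = I_in · G_k/ΣG = 8.68 × 0.6803 = 5.905 mA.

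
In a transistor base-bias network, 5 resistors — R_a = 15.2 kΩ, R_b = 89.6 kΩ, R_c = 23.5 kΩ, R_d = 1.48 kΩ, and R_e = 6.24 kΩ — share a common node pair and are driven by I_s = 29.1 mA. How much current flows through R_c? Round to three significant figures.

Conductances: ΣG = 1/15.2 + 1/89.6 + 1/23.5 + 1/1.48 + 1/6.24 = 0.9554 (1/kΩ).
R_c takes the fraction G_k/ΣG = 0.04255/0.9554 = 0.04454, so I = 29.1 × 0.04454 = 1.296 mA.

I ≈ 1.30 mA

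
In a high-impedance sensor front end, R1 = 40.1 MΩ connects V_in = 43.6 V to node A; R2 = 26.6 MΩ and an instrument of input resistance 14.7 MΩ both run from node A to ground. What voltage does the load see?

First combine the lower leg with the load: R2 ‖ R_L = 9.468 MΩ.
Voltage divider with the loaded lower leg: V_out = 43.6 × 9.468/(40.1 + 9.468) = 43.6 × 0.1910 = 8.328 V.
(Unloaded it would be 17.4 V; the load pulls it down.)

V_out ≈ 8.33 V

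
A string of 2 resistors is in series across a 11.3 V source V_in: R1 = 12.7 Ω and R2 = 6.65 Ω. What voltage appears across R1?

Total series resistance ΣR = 12.7 + 6.65 = 19.35 Ω.
V = V_in · R/ΣR = 11.3 × 0.6563 = 7.417 V.

V ≈ 7.42 V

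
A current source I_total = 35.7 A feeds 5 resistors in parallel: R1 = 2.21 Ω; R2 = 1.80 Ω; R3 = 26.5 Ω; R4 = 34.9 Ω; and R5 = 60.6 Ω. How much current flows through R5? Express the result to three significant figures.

I ≈ 0.540 A

Conductances: ΣG = 1/2.21 + 1/1.80 + 1/26.5 + 1/34.9 + 1/60.6 = 1.091 (1/Ω).
By the current-divider rule, I = I_total · G_k/ΣG = 35.7 × 0.01513 = 0.5400 A.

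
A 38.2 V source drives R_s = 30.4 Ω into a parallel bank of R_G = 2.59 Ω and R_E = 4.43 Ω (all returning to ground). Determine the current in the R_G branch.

I ≈ 0.753 A

Parallel bank: R_p = 1/(1/2.59 + 1/4.43) = 1.634 Ω.
V_A = 38.2 × 1.634/32.03 = 1.949 V.
I(R_G) = V_A / R_G = 1.949/2.59 = 0.7525 A.
(Equivalently: I_total = 1.192 A, then current-divider fraction G_k/ΣG = 0.6311.)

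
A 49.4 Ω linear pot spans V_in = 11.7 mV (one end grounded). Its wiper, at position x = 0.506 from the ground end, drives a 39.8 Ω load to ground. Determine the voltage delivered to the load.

The pot divides into 24.40 Ω above the wiper and 25.00 Ω below.
(x·R_p) ‖ R_L = 15.35 Ω.
Loaded-divider output: V_out = 11.7 × 0.3862 = 4.518 mV.

V_out ≈ 4.52 mV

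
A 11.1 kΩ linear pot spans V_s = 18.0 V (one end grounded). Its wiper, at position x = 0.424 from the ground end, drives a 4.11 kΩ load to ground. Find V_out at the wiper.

The pot divides into 6.394 kΩ above the wiper and 4.706 kΩ below.
(x·R_p) ‖ R_L = 2.194 kΩ.
V_out = 18.0 × 2.194/(6.394 + 2.194) = 4.599 V.
(Unloaded: V_out = x·V_s = 7.63 V.)

V_out ≈ 4.60 V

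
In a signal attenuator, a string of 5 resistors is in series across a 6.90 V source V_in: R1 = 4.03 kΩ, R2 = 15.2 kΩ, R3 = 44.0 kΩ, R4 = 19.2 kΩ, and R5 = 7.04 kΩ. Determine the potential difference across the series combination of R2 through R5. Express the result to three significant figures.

V ≈ 6.59 V

Series total: ΣR = 4.03 + 15.2 + 44.0 + 19.2 + 7.04 = 89.47 kΩ.
R_{R2..R5} = 15.2 + 44.0 + 19.2 + 7.04 = 85.44 kΩ.
Voltage divider: V = V_in · (85.44 / 89.47) = 6.90 × 0.9550 = 6.589 V.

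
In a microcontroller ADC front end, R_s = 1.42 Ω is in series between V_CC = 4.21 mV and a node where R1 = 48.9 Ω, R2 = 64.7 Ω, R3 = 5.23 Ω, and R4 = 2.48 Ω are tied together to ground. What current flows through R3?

Parallel bank: R_p = 1/(1/48.9 + 1/64.7 + 1/5.23 + 1/2.48) = 1.586 Ω.
V_A = 4.21 × 1.586/3.006 = 2.222 mV.
I(R3) = V_A / R3 = 2.222/5.23 = 0.4248 mA.

I ≈ 0.425 mA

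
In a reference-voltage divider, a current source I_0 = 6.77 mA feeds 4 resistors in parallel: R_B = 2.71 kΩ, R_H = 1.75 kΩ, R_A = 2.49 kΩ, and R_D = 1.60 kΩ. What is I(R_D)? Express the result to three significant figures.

Conductances: ΣG = 1/2.71 + 1/1.75 + 1/2.49 + 1/1.60 = 1.967 (1/kΩ).
By the current-divider rule, I = I_0 · G_k/ΣG = 6.77 × 0.3177 = 2.151 mA.

I ≈ 2.15 mA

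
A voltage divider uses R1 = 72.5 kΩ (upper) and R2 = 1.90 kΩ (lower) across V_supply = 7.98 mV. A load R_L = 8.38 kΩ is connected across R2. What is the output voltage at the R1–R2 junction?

First combine the lower leg with the load: R2 ‖ R_L = 1.549 kΩ.
Then V_out = V_supply · R2'/(R1 + R2') = 7.98 × 1.549/74.05 = 0.1669 mV.
(Unloaded it would be 0.204 mV; the load pulls it down.)

V_out ≈ 0.167 mV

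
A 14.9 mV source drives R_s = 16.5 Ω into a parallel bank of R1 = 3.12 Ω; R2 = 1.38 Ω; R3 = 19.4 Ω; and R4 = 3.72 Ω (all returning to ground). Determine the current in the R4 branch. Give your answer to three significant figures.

Parallel bank: R_p = 1/(1/3.12 + 1/1.38 + 1/19.4 + 1/3.72) = 0.7323 Ω.
V_A by voltage divider: V_A = 14.9 × 0.7323/(16.5 + 0.7323) = 0.6332 mV.
Branch current I = V_A/R4 = 0.6332/3.72 = 0.1702 mA.
(Equivalently: I_total = 0.8647 mA, then current-divider fraction G_k/ΣG = 0.1969.)

I ≈ 0.170 mA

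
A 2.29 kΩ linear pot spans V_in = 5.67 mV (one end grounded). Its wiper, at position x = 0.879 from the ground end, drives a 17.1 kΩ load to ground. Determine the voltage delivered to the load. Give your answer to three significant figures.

V_out ≈ 4.91 mV

Split the track: R_lower = x·R_p = 2.013 kΩ, R_upper = (1−x)·R_p = 0.2771 kΩ.
Lower segment in parallel with the load: 2.013 ‖ 17.1 = 1.801 kΩ.
V_out = 5.67 × 1.801/(0.2771 + 1.801) = 4.914 mV.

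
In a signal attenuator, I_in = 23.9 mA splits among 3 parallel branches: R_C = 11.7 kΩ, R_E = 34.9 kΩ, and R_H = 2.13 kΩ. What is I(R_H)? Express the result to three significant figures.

Conductances: ΣG = 1/11.7 + 1/34.9 + 1/2.13 = 0.5836 (1/kΩ).
R_H takes the fraction G_k/ΣG = 0.4695/0.5836 = 0.8045, so I = 23.9 × 0.8045 = 19.23 mA.

I ≈ 19.2 mA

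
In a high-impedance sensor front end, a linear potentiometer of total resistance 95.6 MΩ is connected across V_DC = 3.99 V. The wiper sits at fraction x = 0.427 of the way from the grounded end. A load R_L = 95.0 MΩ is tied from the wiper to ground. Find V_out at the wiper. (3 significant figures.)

Split the track: R_lower = x·R_p = 40.82 MΩ, R_upper = (1−x)·R_p = 54.78 MΩ.
(x·R_p) ‖ R_L = 28.55 MΩ.
V_out = 3.99 × 28.55/(54.78 + 28.55) = 1.367 V.

V_out ≈ 1.37 V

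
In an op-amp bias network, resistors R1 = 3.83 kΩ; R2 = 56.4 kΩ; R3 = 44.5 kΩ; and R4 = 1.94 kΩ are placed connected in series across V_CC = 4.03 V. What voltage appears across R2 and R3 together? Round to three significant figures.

V ≈ 3.81 V

ΣR = 3.83 + 56.4 + 44.5 + 1.94 = 106.7 kΩ.
R_{R2..R3} = 56.4 + 44.5 = 100.9 kΩ.
By the voltage-divider rule, V = 4.03 × 100.9/106.7 = 3.812 V.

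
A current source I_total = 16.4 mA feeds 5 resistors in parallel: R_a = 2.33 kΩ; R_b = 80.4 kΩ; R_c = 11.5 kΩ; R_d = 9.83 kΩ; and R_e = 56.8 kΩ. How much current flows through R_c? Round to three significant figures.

I ≈ 2.20 mA

ΣG = 1/2.33 + 1/80.4 + 1/11.5 + 1/9.83 + 1/56.8 = 0.6479.
Current divider: I(R_c) = I_total · G_k/ΣG = 16.4 × (0.08696/0.6479) = 16.4 × 0.1342 = 2.201 mA.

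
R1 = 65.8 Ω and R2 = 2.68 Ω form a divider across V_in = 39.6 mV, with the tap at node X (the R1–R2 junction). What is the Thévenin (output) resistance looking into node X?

R_th ≈ 2.58 Ω

Looking into X with the source shorted: R_th = R1·R2/(R1+R2) = 65.80 × 2.68/68.48 = 2.575 Ω.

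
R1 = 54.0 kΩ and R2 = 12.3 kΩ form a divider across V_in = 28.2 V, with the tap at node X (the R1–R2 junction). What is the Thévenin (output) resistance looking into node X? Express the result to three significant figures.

R_th ≈ 10.0 kΩ

Zeroing V_in shorts the top of R1 to ground, so R_th = R1 ‖ R2 = 10.02 kΩ.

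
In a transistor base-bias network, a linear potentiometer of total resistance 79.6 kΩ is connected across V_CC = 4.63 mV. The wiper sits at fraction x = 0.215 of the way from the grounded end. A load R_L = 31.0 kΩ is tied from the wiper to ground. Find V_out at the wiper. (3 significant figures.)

Split the track: R_lower = x·R_p = 17.11 kΩ, R_upper = (1−x)·R_p = 62.49 kΩ.
R_L loads the lower segment: effective lower R = 11.03 kΩ.
V_out = 4.63 × 11.03/(62.49 + 11.03) = 0.6945 mV.

V_out ≈ 0.694 mV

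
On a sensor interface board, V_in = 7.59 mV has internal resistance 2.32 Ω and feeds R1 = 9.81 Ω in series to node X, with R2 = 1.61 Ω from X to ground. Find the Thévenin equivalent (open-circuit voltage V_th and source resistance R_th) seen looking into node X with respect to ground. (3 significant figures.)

R1' = 2.32 + 9.81 = 12.13 Ω (source resistance + R1).
With X open, the divider is unloaded: V_th = 7.59 × 1.61/13.74 = 0.8894 mV.
With V_in suppressed (replaced by a short), R_th = R1' ‖ R2 = (12.13 × 1.61)/(12.13 + 1.61) = 1.421 Ω.

V_th ≈ 0.889 mV, R_th ≈ 1.42 Ω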